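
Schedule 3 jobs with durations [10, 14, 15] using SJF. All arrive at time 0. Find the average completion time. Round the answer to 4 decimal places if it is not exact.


SJF order (ascending): [10, 14, 15]
Completion times:
  Job 1: burst=10, C=10
  Job 2: burst=14, C=24
  Job 3: burst=15, C=39
Average completion = 73/3 = 24.3333

24.3333


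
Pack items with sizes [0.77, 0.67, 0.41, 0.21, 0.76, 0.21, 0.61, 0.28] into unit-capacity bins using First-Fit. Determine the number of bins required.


Place items sequentially using First-Fit:
  Item 0.77 -> new Bin 1
  Item 0.67 -> new Bin 2
  Item 0.41 -> new Bin 3
  Item 0.21 -> Bin 1 (now 0.98)
  Item 0.76 -> new Bin 4
  Item 0.21 -> Bin 2 (now 0.88)
  Item 0.61 -> new Bin 5
  Item 0.28 -> Bin 3 (now 0.69)
Total bins used = 5

5


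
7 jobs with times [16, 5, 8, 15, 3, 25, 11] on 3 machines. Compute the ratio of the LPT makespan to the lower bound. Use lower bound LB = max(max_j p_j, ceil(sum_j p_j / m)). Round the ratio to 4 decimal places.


LPT order: [25, 16, 15, 11, 8, 5, 3]
Machine loads after assignment: [28, 29, 26]
LPT makespan = 29
Lower bound = max(max_job, ceil(total/3)) = max(25, 28) = 28
Ratio = 29 / 28 = 1.0357

1.0357


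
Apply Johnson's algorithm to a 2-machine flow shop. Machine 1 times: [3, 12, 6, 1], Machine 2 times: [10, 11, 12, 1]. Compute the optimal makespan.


Apply Johnson's rule:
  Group 1 (a <= b): [(4, 1, 1), (1, 3, 10), (3, 6, 12)]
  Group 2 (a > b): [(2, 12, 11)]
Optimal job order: [4, 1, 3, 2]
Schedule:
  Job 4: M1 done at 1, M2 done at 2
  Job 1: M1 done at 4, M2 done at 14
  Job 3: M1 done at 10, M2 done at 26
  Job 2: M1 done at 22, M2 done at 37
Makespan = 37

37


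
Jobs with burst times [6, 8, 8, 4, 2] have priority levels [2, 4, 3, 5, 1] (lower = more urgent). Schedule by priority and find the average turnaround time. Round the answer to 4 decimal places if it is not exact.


Sort by priority (ascending = highest first):
Order: [(1, 2), (2, 6), (3, 8), (4, 8), (5, 4)]
Completion times:
  Priority 1, burst=2, C=2
  Priority 2, burst=6, C=8
  Priority 3, burst=8, C=16
  Priority 4, burst=8, C=24
  Priority 5, burst=4, C=28
Average turnaround = 78/5 = 15.6

15.6


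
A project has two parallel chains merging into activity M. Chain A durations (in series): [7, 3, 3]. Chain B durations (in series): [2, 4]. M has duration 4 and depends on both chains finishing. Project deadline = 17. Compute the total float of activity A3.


Forward pass: ES(A3) = sum of predecessors on chain A = 10
EF = ES + duration = 10 + 3 = 13
Backward pass: LF(M) = deadline = 17; LS(M) = 17 - 4 = 13
LF(A3) = LS(M) - sum(successors on chain A) = 13 - 0 = 13
LS = LF - duration = 13 - 3 = 10
Total float = LS - ES = 10 - 10 = 0

0


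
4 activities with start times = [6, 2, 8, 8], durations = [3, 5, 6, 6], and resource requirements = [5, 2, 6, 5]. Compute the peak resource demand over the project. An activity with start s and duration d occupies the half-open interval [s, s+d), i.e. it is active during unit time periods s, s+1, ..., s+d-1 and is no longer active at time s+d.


Each activity i is active on [start_i, start_i + duration_i).
Compute total resource usage per time slot:
  t=0: active resources = [], total = 0
  t=1: active resources = [], total = 0
  t=2: active resources = [2], total = 2
  t=3: active resources = [2], total = 2
  t=4: active resources = [2], total = 2
  t=5: active resources = [2], total = 2
  t=6: active resources = [5, 2], total = 7
  t=7: active resources = [5], total = 5
  t=8: active resources = [5, 6, 5], total = 16
  t=9: active resources = [6, 5], total = 11
  t=10: active resources = [6, 5], total = 11
  t=11: active resources = [6, 5], total = 11
  t=12: active resources = [6, 5], total = 11
  t=13: active resources = [6, 5], total = 11
Peak resource demand = 16

16


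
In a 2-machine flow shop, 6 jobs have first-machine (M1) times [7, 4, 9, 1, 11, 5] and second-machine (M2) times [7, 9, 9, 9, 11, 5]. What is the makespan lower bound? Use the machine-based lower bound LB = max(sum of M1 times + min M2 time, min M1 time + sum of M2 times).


LB1 = sum(M1 times) + min(M2 times) = 37 + 5 = 42
LB2 = min(M1 times) + sum(M2 times) = 1 + 50 = 51
Lower bound = max(LB1, LB2) = max(42, 51) = 51

51


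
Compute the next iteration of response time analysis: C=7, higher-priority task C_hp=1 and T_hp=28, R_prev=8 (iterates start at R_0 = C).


R_next = C + ceil(R_prev / T_hp) * C_hp
ceil(8 / 28) = ceil(0.2857) = 1
Interference = 1 * 1 = 1
R_next = 7 + 1 = 8
R_next = R_prev, so the iteration has converged (response time = 8).

8


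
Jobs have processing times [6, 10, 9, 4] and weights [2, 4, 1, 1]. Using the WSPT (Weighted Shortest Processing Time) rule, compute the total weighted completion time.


Compute p/w ratios and sort ascending (WSPT): [(10, 4), (6, 2), (4, 1), (9, 1)]
Compute weighted completion times:
  Job (p=10,w=4): C=10, w*C=4*10=40
  Job (p=6,w=2): C=16, w*C=2*16=32
  Job (p=4,w=1): C=20, w*C=1*20=20
  Job (p=9,w=1): C=29, w*C=1*29=29
Total weighted completion time = 121

121


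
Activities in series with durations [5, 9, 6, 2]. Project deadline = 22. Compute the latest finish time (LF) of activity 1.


LF(activity 1) = deadline - sum of successor durations
Successors: activities 2 through 4 with durations [9, 6, 2]
Sum of successor durations = 17
LF = 22 - 17 = 5

5


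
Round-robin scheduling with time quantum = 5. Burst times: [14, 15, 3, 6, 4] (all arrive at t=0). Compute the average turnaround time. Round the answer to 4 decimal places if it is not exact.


Time quantum = 5
Execution trace:
  J1 runs 5 units, time = 5
  J2 runs 5 units, time = 10
  J3 runs 3 units, time = 13
  J4 runs 5 units, time = 18
  J5 runs 4 units, time = 22
  J1 runs 5 units, time = 27
  J2 runs 5 units, time = 32
  J4 runs 1 units, time = 33
  J1 runs 4 units, time = 37
  J2 runs 5 units, time = 42
Finish times: [37, 42, 13, 33, 22]
Average turnaround = 147/5 = 29.4

29.4


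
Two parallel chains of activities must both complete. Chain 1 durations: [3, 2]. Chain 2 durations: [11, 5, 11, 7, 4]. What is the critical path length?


Path A total = 3 + 2 = 5
Path B total = 11 + 5 + 11 + 7 + 4 = 38
Critical path = longest path = max(5, 38) = 38

38


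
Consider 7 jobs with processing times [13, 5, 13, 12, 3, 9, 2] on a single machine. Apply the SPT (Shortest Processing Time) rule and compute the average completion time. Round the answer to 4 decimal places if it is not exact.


Sort jobs by processing time (SPT order): [2, 3, 5, 9, 12, 13, 13]
Compute completion times sequentially:
  Job 1: processing = 2, completes at 2
  Job 2: processing = 3, completes at 5
  Job 3: processing = 5, completes at 10
  Job 4: processing = 9, completes at 19
  Job 5: processing = 12, completes at 31
  Job 6: processing = 13, completes at 44
  Job 7: processing = 13, completes at 57
Sum of completion times = 168
Average completion time = 168/7 = 24.0

24.0


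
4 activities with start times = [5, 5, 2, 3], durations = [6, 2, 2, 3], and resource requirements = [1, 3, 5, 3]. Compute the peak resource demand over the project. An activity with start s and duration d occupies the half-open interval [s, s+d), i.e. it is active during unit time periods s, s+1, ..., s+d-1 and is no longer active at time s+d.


Each activity i is active on [start_i, start_i + duration_i).
Compute total resource usage per time slot:
  t=0: active resources = [], total = 0
  t=1: active resources = [], total = 0
  t=2: active resources = [5], total = 5
  t=3: active resources = [5, 3], total = 8
  t=4: active resources = [3], total = 3
  t=5: active resources = [1, 3, 3], total = 7
  t=6: active resources = [1, 3], total = 4
  t=7: active resources = [1], total = 1
  t=8: active resources = [1], total = 1
  t=9: active resources = [1], total = 1
  t=10: active resources = [1], total = 1
Peak resource demand = 8

8


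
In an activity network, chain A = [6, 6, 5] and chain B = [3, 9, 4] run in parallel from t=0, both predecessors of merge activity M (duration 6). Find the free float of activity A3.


ES(A3) = sum of predecessors on chain A = 12
EF(A3) = ES + duration = 12 + 5 = 17
Successor of A3 is M. ES(M) = max(sum(A), sum(B)) = max(17, 16) = 17
Free float = ES(successor) - EF(current) = 17 - 17 = 0

0


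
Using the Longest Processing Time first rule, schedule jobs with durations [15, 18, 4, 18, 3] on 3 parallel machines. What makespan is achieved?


Sort jobs in decreasing order (LPT): [18, 18, 15, 4, 3]
Assign each job to the least loaded machine:
  Machine 1: jobs [18, 3], load = 21
  Machine 2: jobs [18], load = 18
  Machine 3: jobs [15, 4], load = 19
Makespan = max load = 21

21


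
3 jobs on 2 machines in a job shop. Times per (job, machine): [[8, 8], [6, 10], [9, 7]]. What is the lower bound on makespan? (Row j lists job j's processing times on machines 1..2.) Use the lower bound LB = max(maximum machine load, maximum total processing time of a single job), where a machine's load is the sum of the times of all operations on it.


Machine loads:
  Machine 1: 8 + 6 + 9 = 23
  Machine 2: 8 + 10 + 7 = 25
Max machine load = 25
Job totals:
  Job 1: 16
  Job 2: 16
  Job 3: 16
Max job total = 16
Lower bound = max(25, 16) = 25

25


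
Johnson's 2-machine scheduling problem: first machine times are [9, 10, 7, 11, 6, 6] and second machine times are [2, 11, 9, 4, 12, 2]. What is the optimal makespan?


Apply Johnson's rule:
  Group 1 (a <= b): [(5, 6, 12), (3, 7, 9), (2, 10, 11)]
  Group 2 (a > b): [(4, 11, 4), (1, 9, 2), (6, 6, 2)]
Optimal job order: [5, 3, 2, 4, 1, 6]
Schedule:
  Job 5: M1 done at 6, M2 done at 18
  Job 3: M1 done at 13, M2 done at 27
  Job 2: M1 done at 23, M2 done at 38
  Job 4: M1 done at 34, M2 done at 42
  Job 1: M1 done at 43, M2 done at 45
  Job 6: M1 done at 49, M2 done at 51
Makespan = 51

51


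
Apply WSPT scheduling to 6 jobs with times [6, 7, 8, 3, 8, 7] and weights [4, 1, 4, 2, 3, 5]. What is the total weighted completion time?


Compute p/w ratios and sort ascending (WSPT): [(7, 5), (6, 4), (3, 2), (8, 4), (8, 3), (7, 1)]
Compute weighted completion times:
  Job (p=7,w=5): C=7, w*C=5*7=35
  Job (p=6,w=4): C=13, w*C=4*13=52
  Job (p=3,w=2): C=16, w*C=2*16=32
  Job (p=8,w=4): C=24, w*C=4*24=96
  Job (p=8,w=3): C=32, w*C=3*32=96
  Job (p=7,w=1): C=39, w*C=1*39=39
Total weighted completion time = 350

350


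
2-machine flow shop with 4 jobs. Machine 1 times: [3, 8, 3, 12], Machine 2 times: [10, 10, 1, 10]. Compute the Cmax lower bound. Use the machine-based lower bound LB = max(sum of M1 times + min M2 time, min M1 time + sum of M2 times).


LB1 = sum(M1 times) + min(M2 times) = 26 + 1 = 27
LB2 = min(M1 times) + sum(M2 times) = 3 + 31 = 34
Lower bound = max(LB1, LB2) = max(27, 34) = 34

34


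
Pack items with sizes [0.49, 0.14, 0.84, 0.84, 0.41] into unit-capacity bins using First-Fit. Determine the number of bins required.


Place items sequentially using First-Fit:
  Item 0.49 -> new Bin 1
  Item 0.14 -> Bin 1 (now 0.63)
  Item 0.84 -> new Bin 2
  Item 0.84 -> new Bin 3
  Item 0.41 -> new Bin 4
Total bins used = 4

4


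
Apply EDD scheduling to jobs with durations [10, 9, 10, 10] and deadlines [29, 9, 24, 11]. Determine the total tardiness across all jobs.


Sort by due date (EDD order): [(9, 9), (10, 11), (10, 24), (10, 29)]
Compute completion times and tardiness:
  Job 1: p=9, d=9, C=9, tardiness=max(0,9-9)=0
  Job 2: p=10, d=11, C=19, tardiness=max(0,19-11)=8
  Job 3: p=10, d=24, C=29, tardiness=max(0,29-24)=5
  Job 4: p=10, d=29, C=39, tardiness=max(0,39-29)=10
Total tardiness = 23

23


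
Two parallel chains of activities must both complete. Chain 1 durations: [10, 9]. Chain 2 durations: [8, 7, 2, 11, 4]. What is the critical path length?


Path A total = 10 + 9 = 19
Path B total = 8 + 7 + 2 + 11 + 4 = 32
Critical path = longest path = max(19, 32) = 32

32


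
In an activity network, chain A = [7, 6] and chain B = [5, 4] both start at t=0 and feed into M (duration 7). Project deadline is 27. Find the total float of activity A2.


Forward pass: ES(A2) = sum of predecessors on chain A = 7
EF = ES + duration = 7 + 6 = 13
Backward pass: LF(M) = deadline = 27; LS(M) = 27 - 7 = 20
LF(A2) = LS(M) - sum(successors on chain A) = 20 - 0 = 20
LS = LF - duration = 20 - 6 = 14
Total float = LS - ES = 14 - 7 = 7

7


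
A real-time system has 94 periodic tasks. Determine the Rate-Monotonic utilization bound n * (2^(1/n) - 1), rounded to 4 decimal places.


Compute 2^(1/94) = 1.0074011604
Subtract 1: 1.0074011604 - 1 = 0.0074011604
Multiply by n: 94 * 0.0074011604 = 0.6957090776
Round to 4 dp: 0.6957

0.6957


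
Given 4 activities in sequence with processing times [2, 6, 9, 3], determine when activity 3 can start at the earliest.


Activity 3 starts after activities 1 through 2 complete.
Predecessor durations: [2, 6]
ES = 2 + 6 = 8

8


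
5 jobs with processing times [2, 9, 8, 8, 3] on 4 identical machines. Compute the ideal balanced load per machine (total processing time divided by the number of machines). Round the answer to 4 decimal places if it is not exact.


Total processing time = 2 + 9 + 8 + 8 + 3 = 30
Number of machines = 4
Ideal balanced load = 30 / 4 = 7.5

7.5


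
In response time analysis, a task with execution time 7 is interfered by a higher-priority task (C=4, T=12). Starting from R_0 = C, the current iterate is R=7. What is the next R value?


R_next = C + ceil(R_prev / T_hp) * C_hp
ceil(7 / 12) = ceil(0.5833) = 1
Interference = 1 * 4 = 4
R_next = 7 + 4 = 11

11


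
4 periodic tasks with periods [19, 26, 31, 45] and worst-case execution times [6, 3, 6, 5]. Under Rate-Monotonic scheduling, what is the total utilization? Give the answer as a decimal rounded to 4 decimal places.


Compute individual utilizations (exact fractions):
  Task 1: C/T = 6/19 (approx. 0.3158)
  Task 2: C/T = 3/26 (approx. 0.1154)
  Task 3: C/T = 6/31 (approx. 0.1935)
  Task 4: C/T = 5/45 = 1/9 (approx. 0.1111)
Total utilization U = 6/19 + 3/26 + 6/31 + 1/9 = 101417/137826
Rounded to 4 decimal places: U = 0.7358
RM (Liu & Layland) bound for 4 tasks = 0.756828; compare with U = 101417/137826 (approx. 0.735834)
U <= bound, so schedulable by RM sufficient condition.

0.7358


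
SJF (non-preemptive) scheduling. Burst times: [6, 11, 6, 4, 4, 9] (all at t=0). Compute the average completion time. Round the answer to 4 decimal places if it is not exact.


SJF order (ascending): [4, 4, 6, 6, 9, 11]
Completion times:
  Job 1: burst=4, C=4
  Job 2: burst=4, C=8
  Job 3: burst=6, C=14
  Job 4: burst=6, C=20
  Job 5: burst=9, C=29
  Job 6: burst=11, C=40
Average completion = 115/6 = 19.1667

19.1667


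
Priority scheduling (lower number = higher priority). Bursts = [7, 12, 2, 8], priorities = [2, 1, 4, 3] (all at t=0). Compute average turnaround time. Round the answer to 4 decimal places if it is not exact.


Sort by priority (ascending = highest first):
Order: [(1, 12), (2, 7), (3, 8), (4, 2)]
Completion times:
  Priority 1, burst=12, C=12
  Priority 2, burst=7, C=19
  Priority 3, burst=8, C=27
  Priority 4, burst=2, C=29
Average turnaround = 87/4 = 21.75

21.75


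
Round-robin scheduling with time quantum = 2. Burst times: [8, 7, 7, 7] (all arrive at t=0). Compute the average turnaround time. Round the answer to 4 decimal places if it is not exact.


Time quantum = 2
Execution trace:
  J1 runs 2 units, time = 2
  J2 runs 2 units, time = 4
  J3 runs 2 units, time = 6
  J4 runs 2 units, time = 8
  J1 runs 2 units, time = 10
  J2 runs 2 units, time = 12
  J3 runs 2 units, time = 14
  J4 runs 2 units, time = 16
  J1 runs 2 units, time = 18
  J2 runs 2 units, time = 20
  J3 runs 2 units, time = 22
  J4 runs 2 units, time = 24
  J1 runs 2 units, time = 26
  J2 runs 1 units, time = 27
  J3 runs 1 units, time = 28
  J4 runs 1 units, time = 29
Finish times: [26, 27, 28, 29]
Average turnaround = 110/4 = 27.5

27.5


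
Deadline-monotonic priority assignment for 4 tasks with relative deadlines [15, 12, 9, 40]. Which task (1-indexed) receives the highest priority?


Sort tasks by relative deadline (ascending):
  Task 3: deadline = 9
  Task 2: deadline = 12
  Task 1: deadline = 15
  Task 4: deadline = 40
Priority order (highest first): [3, 2, 1, 4]
Highest priority task = 3

3


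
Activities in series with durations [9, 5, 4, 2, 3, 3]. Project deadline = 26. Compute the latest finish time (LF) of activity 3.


LF(activity 3) = deadline - sum of successor durations
Successors: activities 4 through 6 with durations [2, 3, 3]
Sum of successor durations = 8
LF = 26 - 8 = 18

18


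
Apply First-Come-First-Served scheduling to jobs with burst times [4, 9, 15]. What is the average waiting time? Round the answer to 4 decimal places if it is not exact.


FCFS order (as given): [4, 9, 15]
Waiting times:
  Job 1: wait = 0
  Job 2: wait = 4
  Job 3: wait = 13
Sum of waiting times = 17
Average waiting time = 17/3 = 5.6667

5.6667


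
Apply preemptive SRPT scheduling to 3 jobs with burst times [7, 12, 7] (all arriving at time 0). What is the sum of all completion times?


Since all jobs arrive at t=0, SRPT equals SPT ordering.
SPT order: [7, 7, 12]
Completion times:
  Job 1: p=7, C=7
  Job 2: p=7, C=14
  Job 3: p=12, C=26
Total completion time = 7 + 14 + 26 = 47

47


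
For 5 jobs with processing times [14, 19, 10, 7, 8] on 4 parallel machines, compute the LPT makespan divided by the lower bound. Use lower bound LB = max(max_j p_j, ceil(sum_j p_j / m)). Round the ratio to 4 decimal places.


LPT order: [19, 14, 10, 8, 7]
Machine loads after assignment: [19, 14, 10, 15]
LPT makespan = 19
Lower bound = max(max_job, ceil(total/4)) = max(19, 15) = 19
Ratio = 19 / 19 = 1.0

1.0


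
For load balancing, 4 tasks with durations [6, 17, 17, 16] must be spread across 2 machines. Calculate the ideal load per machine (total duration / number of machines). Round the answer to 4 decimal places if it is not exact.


Total processing time = 6 + 17 + 17 + 16 = 56
Number of machines = 2
Ideal balanced load = 56 / 2 = 28.0

28.0


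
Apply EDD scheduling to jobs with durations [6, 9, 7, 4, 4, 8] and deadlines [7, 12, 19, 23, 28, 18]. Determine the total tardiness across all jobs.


Sort by due date (EDD order): [(6, 7), (9, 12), (8, 18), (7, 19), (4, 23), (4, 28)]
Compute completion times and tardiness:
  Job 1: p=6, d=7, C=6, tardiness=max(0,6-7)=0
  Job 2: p=9, d=12, C=15, tardiness=max(0,15-12)=3
  Job 3: p=8, d=18, C=23, tardiness=max(0,23-18)=5
  Job 4: p=7, d=19, C=30, tardiness=max(0,30-19)=11
  Job 5: p=4, d=23, C=34, tardiness=max(0,34-23)=11
  Job 6: p=4, d=28, C=38, tardiness=max(0,38-28)=10
Total tardiness = 40

40


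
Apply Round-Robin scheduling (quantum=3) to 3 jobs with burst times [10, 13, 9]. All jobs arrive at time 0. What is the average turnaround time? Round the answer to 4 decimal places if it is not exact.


Time quantum = 3
Execution trace:
  J1 runs 3 units, time = 3
  J2 runs 3 units, time = 6
  J3 runs 3 units, time = 9
  J1 runs 3 units, time = 12
  J2 runs 3 units, time = 15
  J3 runs 3 units, time = 18
  J1 runs 3 units, time = 21
  J2 runs 3 units, time = 24
  J3 runs 3 units, time = 27
  J1 runs 1 units, time = 28
  J2 runs 3 units, time = 31
  J2 runs 1 units, time = 32
Finish times: [28, 32, 27]
Average turnaround = 87/3 = 29.0

29.0


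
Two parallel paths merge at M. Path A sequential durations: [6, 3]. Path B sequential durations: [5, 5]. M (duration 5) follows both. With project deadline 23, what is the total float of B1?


Forward pass: ES(B1) = sum of predecessors on chain B = 0
EF = ES + duration = 0 + 5 = 5
Backward pass: LF(M) = deadline = 23; LS(M) = 23 - 5 = 18
LF(B1) = LS(M) - sum(successors on chain B) = 18 - 5 = 13
LS = LF - duration = 13 - 5 = 8
Total float = LS - ES = 8 - 0 = 8

8


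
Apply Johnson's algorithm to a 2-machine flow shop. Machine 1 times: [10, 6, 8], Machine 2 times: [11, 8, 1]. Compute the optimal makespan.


Apply Johnson's rule:
  Group 1 (a <= b): [(2, 6, 8), (1, 10, 11)]
  Group 2 (a > b): [(3, 8, 1)]
Optimal job order: [2, 1, 3]
Schedule:
  Job 2: M1 done at 6, M2 done at 14
  Job 1: M1 done at 16, M2 done at 27
  Job 3: M1 done at 24, M2 done at 28
Makespan = 28

28


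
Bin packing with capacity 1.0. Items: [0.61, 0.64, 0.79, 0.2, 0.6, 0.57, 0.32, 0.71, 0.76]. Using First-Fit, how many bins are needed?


Place items sequentially using First-Fit:
  Item 0.61 -> new Bin 1
  Item 0.64 -> new Bin 2
  Item 0.79 -> new Bin 3
  Item 0.2 -> Bin 1 (now 0.81)
  Item 0.6 -> new Bin 4
  Item 0.57 -> new Bin 5
  Item 0.32 -> Bin 2 (now 0.96)
  Item 0.71 -> new Bin 6
  Item 0.76 -> new Bin 7
Total bins used = 7

7


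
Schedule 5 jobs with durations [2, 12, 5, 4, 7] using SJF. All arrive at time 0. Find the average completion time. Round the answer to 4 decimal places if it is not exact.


SJF order (ascending): [2, 4, 5, 7, 12]
Completion times:
  Job 1: burst=2, C=2
  Job 2: burst=4, C=6
  Job 3: burst=5, C=11
  Job 4: burst=7, C=18
  Job 5: burst=12, C=30
Average completion = 67/5 = 13.4

13.4


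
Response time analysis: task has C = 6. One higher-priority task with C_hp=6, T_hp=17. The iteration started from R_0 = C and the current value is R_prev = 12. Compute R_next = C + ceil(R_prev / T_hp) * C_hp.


R_next = C + ceil(R_prev / T_hp) * C_hp
ceil(12 / 17) = ceil(0.7059) = 1
Interference = 1 * 6 = 6
R_next = 6 + 6 = 12
R_next = R_prev, so the iteration has converged (response time = 12).

12


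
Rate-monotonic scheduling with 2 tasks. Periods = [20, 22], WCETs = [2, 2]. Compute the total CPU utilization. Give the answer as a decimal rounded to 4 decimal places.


Compute individual utilizations (exact fractions):
  Task 1: C/T = 2/20 = 1/10 (approx. 0.1)
  Task 2: C/T = 2/22 = 1/11 (approx. 0.0909)
Total utilization U = 1/10 + 1/11 = 21/110
Rounded to 4 decimal places: U = 0.1909
RM (Liu & Layland) bound for 2 tasks = 0.828427; compare with U = 21/110 (approx. 0.190909)
U <= bound, so schedulable by RM sufficient condition.

0.1909


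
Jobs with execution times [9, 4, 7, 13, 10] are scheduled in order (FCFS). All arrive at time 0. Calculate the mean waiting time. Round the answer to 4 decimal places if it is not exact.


FCFS order (as given): [9, 4, 7, 13, 10]
Waiting times:
  Job 1: wait = 0
  Job 2: wait = 9
  Job 3: wait = 13
  Job 4: wait = 20
  Job 5: wait = 33
Sum of waiting times = 75
Average waiting time = 75/5 = 15.0

15.0


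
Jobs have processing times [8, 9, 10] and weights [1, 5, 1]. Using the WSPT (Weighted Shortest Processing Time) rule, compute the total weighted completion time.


Compute p/w ratios and sort ascending (WSPT): [(9, 5), (8, 1), (10, 1)]
Compute weighted completion times:
  Job (p=9,w=5): C=9, w*C=5*9=45
  Job (p=8,w=1): C=17, w*C=1*17=17
  Job (p=10,w=1): C=27, w*C=1*27=27
Total weighted completion time = 89

89


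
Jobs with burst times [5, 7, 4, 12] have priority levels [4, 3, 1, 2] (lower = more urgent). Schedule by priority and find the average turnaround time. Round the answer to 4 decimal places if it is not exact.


Sort by priority (ascending = highest first):
Order: [(1, 4), (2, 12), (3, 7), (4, 5)]
Completion times:
  Priority 1, burst=4, C=4
  Priority 2, burst=12, C=16
  Priority 3, burst=7, C=23
  Priority 4, burst=5, C=28
Average turnaround = 71/4 = 17.75

17.75


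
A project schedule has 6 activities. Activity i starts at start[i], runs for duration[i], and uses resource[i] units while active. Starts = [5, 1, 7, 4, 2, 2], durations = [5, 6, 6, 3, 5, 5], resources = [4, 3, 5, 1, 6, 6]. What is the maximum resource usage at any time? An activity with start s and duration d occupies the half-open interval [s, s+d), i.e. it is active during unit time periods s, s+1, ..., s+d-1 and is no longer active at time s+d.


Each activity i is active on [start_i, start_i + duration_i).
Compute total resource usage per time slot:
  t=0: active resources = [], total = 0
  t=1: active resources = [3], total = 3
  t=2: active resources = [3, 6, 6], total = 15
  t=3: active resources = [3, 6, 6], total = 15
  t=4: active resources = [3, 1, 6, 6], total = 16
  t=5: active resources = [4, 3, 1, 6, 6], total = 20
  t=6: active resources = [4, 3, 1, 6, 6], total = 20
  t=7: active resources = [4, 5], total = 9
  t=8: active resources = [4, 5], total = 9
  t=9: active resources = [4, 5], total = 9
  t=10: active resources = [5], total = 5
  t=11: active resources = [5], total = 5
  t=12: active resources = [5], total = 5
Peak resource demand = 20

20


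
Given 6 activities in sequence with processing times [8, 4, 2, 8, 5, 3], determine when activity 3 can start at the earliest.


Activity 3 starts after activities 1 through 2 complete.
Predecessor durations: [8, 4]
ES = 8 + 4 = 12

12


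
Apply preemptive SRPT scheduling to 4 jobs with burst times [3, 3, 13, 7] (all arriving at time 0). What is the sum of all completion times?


Since all jobs arrive at t=0, SRPT equals SPT ordering.
SPT order: [3, 3, 7, 13]
Completion times:
  Job 1: p=3, C=3
  Job 2: p=3, C=6
  Job 3: p=7, C=13
  Job 4: p=13, C=26
Total completion time = 3 + 6 + 13 + 26 = 48

48


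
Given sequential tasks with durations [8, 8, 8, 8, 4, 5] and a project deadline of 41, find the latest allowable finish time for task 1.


LF(activity 1) = deadline - sum of successor durations
Successors: activities 2 through 6 with durations [8, 8, 8, 4, 5]
Sum of successor durations = 33
LF = 41 - 33 = 8

8


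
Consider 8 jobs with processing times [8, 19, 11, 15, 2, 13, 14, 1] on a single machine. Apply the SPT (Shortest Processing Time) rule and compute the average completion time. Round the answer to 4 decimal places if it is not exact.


Sort jobs by processing time (SPT order): [1, 2, 8, 11, 13, 14, 15, 19]
Compute completion times sequentially:
  Job 1: processing = 1, completes at 1
  Job 2: processing = 2, completes at 3
  Job 3: processing = 8, completes at 11
  Job 4: processing = 11, completes at 22
  Job 5: processing = 13, completes at 35
  Job 6: processing = 14, completes at 49
  Job 7: processing = 15, completes at 64
  Job 8: processing = 19, completes at 83
Sum of completion times = 268
Average completion time = 268/8 = 33.5

33.5


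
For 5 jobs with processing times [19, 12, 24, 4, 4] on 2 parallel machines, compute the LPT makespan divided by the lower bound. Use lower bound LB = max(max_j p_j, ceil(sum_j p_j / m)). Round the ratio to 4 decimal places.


LPT order: [24, 19, 12, 4, 4]
Machine loads after assignment: [32, 31]
LPT makespan = 32
Lower bound = max(max_job, ceil(total/2)) = max(24, 32) = 32
Ratio = 32 / 32 = 1.0

1.0


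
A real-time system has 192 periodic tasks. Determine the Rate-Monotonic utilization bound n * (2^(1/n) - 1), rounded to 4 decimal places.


Compute 2^(1/192) = 1.0036166660
Subtract 1: 1.0036166660 - 1 = 0.0036166660
Multiply by n: 192 * 0.0036166660 = 0.6943998720
Round to 4 dp: 0.6944

0.6944


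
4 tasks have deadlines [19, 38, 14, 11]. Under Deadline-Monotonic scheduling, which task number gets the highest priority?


Sort tasks by relative deadline (ascending):
  Task 4: deadline = 11
  Task 3: deadline = 14
  Task 1: deadline = 19
  Task 2: deadline = 38
Priority order (highest first): [4, 3, 1, 2]
Highest priority task = 4

4


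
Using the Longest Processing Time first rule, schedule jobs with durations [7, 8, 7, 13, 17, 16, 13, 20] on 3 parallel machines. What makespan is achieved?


Sort jobs in decreasing order (LPT): [20, 17, 16, 13, 13, 8, 7, 7]
Assign each job to the least loaded machine:
  Machine 1: jobs [20, 8, 7], load = 35
  Machine 2: jobs [17, 13], load = 30
  Machine 3: jobs [16, 13, 7], load = 36
Makespan = max load = 36

36


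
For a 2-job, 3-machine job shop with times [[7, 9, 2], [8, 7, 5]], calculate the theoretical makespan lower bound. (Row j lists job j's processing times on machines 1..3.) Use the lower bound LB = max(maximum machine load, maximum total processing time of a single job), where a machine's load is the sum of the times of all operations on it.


Machine loads:
  Machine 1: 7 + 8 = 15
  Machine 2: 9 + 7 = 16
  Machine 3: 2 + 5 = 7
Max machine load = 16
Job totals:
  Job 1: 18
  Job 2: 20
Max job total = 20
Lower bound = max(16, 20) = 20

20


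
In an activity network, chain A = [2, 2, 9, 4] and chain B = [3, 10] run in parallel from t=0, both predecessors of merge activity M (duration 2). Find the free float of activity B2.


ES(B2) = sum of predecessors on chain B = 3
EF(B2) = ES + duration = 3 + 10 = 13
Successor of B2 is M. ES(M) = max(sum(A), sum(B)) = max(17, 13) = 17
Free float = ES(successor) - EF(current) = 17 - 13 = 4

4


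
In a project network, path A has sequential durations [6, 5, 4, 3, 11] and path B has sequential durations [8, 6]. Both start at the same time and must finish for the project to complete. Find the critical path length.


Path A total = 6 + 5 + 4 + 3 + 11 = 29
Path B total = 8 + 6 = 14
Critical path = longest path = max(29, 14) = 29

29


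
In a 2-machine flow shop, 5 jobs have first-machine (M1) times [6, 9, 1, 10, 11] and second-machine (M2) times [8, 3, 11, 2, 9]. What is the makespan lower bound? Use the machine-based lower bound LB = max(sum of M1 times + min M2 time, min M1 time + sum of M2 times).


LB1 = sum(M1 times) + min(M2 times) = 37 + 2 = 39
LB2 = min(M1 times) + sum(M2 times) = 1 + 33 = 34
Lower bound = max(LB1, LB2) = max(39, 34) = 39

39


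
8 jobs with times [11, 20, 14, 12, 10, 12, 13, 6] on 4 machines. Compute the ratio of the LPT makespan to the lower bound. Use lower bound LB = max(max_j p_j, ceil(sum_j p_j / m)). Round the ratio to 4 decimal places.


LPT order: [20, 14, 13, 12, 12, 11, 10, 6]
Machine loads after assignment: [26, 24, 24, 24]
LPT makespan = 26
Lower bound = max(max_job, ceil(total/4)) = max(20, 25) = 25
Ratio = 26 / 25 = 1.04

1.04


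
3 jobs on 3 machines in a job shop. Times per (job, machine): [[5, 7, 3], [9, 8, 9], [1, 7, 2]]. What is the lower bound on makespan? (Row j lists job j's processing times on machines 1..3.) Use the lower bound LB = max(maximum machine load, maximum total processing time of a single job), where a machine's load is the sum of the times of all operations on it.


Machine loads:
  Machine 1: 5 + 9 + 1 = 15
  Machine 2: 7 + 8 + 7 = 22
  Machine 3: 3 + 9 + 2 = 14
Max machine load = 22
Job totals:
  Job 1: 15
  Job 2: 26
  Job 3: 10
Max job total = 26
Lower bound = max(22, 26) = 26

26


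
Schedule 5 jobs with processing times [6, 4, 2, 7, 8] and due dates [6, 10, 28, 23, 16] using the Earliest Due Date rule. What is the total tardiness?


Sort by due date (EDD order): [(6, 6), (4, 10), (8, 16), (7, 23), (2, 28)]
Compute completion times and tardiness:
  Job 1: p=6, d=6, C=6, tardiness=max(0,6-6)=0
  Job 2: p=4, d=10, C=10, tardiness=max(0,10-10)=0
  Job 3: p=8, d=16, C=18, tardiness=max(0,18-16)=2
  Job 4: p=7, d=23, C=25, tardiness=max(0,25-23)=2
  Job 5: p=2, d=28, C=27, tardiness=max(0,27-28)=0
Total tardiness = 4

4


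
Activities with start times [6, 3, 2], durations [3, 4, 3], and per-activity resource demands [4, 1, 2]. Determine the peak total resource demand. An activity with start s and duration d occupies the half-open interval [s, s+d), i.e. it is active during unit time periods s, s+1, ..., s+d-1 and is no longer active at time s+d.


Each activity i is active on [start_i, start_i + duration_i).
Compute total resource usage per time slot:
  t=0: active resources = [], total = 0
  t=1: active resources = [], total = 0
  t=2: active resources = [2], total = 2
  t=3: active resources = [1, 2], total = 3
  t=4: active resources = [1, 2], total = 3
  t=5: active resources = [1], total = 1
  t=6: active resources = [4, 1], total = 5
  t=7: active resources = [4], total = 4
  t=8: active resources = [4], total = 4
Peak resource demand = 5

5


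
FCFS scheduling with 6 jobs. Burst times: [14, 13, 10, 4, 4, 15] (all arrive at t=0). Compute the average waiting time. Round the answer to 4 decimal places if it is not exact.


FCFS order (as given): [14, 13, 10, 4, 4, 15]
Waiting times:
  Job 1: wait = 0
  Job 2: wait = 14
  Job 3: wait = 27
  Job 4: wait = 37
  Job 5: wait = 41
  Job 6: wait = 45
Sum of waiting times = 164
Average waiting time = 164/6 = 27.3333

27.3333


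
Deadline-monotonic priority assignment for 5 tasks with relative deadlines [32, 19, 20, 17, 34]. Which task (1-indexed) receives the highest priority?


Sort tasks by relative deadline (ascending):
  Task 4: deadline = 17
  Task 2: deadline = 19
  Task 3: deadline = 20
  Task 1: deadline = 32
  Task 5: deadline = 34
Priority order (highest first): [4, 2, 3, 1, 5]
Highest priority task = 4

4


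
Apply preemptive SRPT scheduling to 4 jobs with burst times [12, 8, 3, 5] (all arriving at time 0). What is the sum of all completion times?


Since all jobs arrive at t=0, SRPT equals SPT ordering.
SPT order: [3, 5, 8, 12]
Completion times:
  Job 1: p=3, C=3
  Job 2: p=5, C=8
  Job 3: p=8, C=16
  Job 4: p=12, C=28
Total completion time = 3 + 8 + 16 + 28 = 55

55


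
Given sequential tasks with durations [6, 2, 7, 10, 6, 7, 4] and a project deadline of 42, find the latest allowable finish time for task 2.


LF(activity 2) = deadline - sum of successor durations
Successors: activities 3 through 7 with durations [7, 10, 6, 7, 4]
Sum of successor durations = 34
LF = 42 - 34 = 8

8


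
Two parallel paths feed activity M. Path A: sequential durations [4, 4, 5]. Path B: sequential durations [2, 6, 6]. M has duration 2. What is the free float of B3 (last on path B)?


ES(B3) = sum of predecessors on chain B = 8
EF(B3) = ES + duration = 8 + 6 = 14
Successor of B3 is M. ES(M) = max(sum(A), sum(B)) = max(13, 14) = 14
Free float = ES(successor) - EF(current) = 14 - 14 = 0

0


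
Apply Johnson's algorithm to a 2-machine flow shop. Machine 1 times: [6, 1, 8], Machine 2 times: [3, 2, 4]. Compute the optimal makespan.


Apply Johnson's rule:
  Group 1 (a <= b): [(2, 1, 2)]
  Group 2 (a > b): [(3, 8, 4), (1, 6, 3)]
Optimal job order: [2, 3, 1]
Schedule:
  Job 2: M1 done at 1, M2 done at 3
  Job 3: M1 done at 9, M2 done at 13
  Job 1: M1 done at 15, M2 done at 18
Makespan = 18

18


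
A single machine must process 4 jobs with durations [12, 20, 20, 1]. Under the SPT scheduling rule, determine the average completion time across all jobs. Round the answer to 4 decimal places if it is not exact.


Sort jobs by processing time (SPT order): [1, 12, 20, 20]
Compute completion times sequentially:
  Job 1: processing = 1, completes at 1
  Job 2: processing = 12, completes at 13
  Job 3: processing = 20, completes at 33
  Job 4: processing = 20, completes at 53
Sum of completion times = 100
Average completion time = 100/4 = 25.0

25.0


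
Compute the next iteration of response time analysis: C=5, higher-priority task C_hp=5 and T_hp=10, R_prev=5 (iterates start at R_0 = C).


R_next = C + ceil(R_prev / T_hp) * C_hp
ceil(5 / 10) = ceil(0.5) = 1
Interference = 1 * 5 = 5
R_next = 5 + 5 = 10

10


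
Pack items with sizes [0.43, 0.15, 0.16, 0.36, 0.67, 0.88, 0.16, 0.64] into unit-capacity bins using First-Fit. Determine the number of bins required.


Place items sequentially using First-Fit:
  Item 0.43 -> new Bin 1
  Item 0.15 -> Bin 1 (now 0.58)
  Item 0.16 -> Bin 1 (now 0.74)
  Item 0.36 -> new Bin 2
  Item 0.67 -> new Bin 3
  Item 0.88 -> new Bin 4
  Item 0.16 -> Bin 1 (now 0.9)
  Item 0.64 -> Bin 2 (now 1.0)
Total bins used = 4

4


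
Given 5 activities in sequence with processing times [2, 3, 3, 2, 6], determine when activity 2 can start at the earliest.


Activity 2 starts after activities 1 through 1 complete.
Predecessor durations: [2]
ES = 2 = 2

2


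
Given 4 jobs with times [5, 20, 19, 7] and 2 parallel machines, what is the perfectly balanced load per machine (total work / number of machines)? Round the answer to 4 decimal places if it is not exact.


Total processing time = 5 + 20 + 19 + 7 = 51
Number of machines = 2
Ideal balanced load = 51 / 2 = 25.5

25.5


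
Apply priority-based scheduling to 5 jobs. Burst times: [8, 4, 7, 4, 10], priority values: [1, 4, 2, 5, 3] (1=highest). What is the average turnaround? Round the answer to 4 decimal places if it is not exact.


Sort by priority (ascending = highest first):
Order: [(1, 8), (2, 7), (3, 10), (4, 4), (5, 4)]
Completion times:
  Priority 1, burst=8, C=8
  Priority 2, burst=7, C=15
  Priority 3, burst=10, C=25
  Priority 4, burst=4, C=29
  Priority 5, burst=4, C=33
Average turnaround = 110/5 = 22.0

22.0


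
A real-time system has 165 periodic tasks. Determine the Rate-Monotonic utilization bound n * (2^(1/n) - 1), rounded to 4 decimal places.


Compute 2^(1/165) = 1.0042097281
Subtract 1: 1.0042097281 - 1 = 0.0042097281
Multiply by n: 165 * 0.0042097281 = 0.6946051365
Round to 4 dp: 0.6946

0.6946


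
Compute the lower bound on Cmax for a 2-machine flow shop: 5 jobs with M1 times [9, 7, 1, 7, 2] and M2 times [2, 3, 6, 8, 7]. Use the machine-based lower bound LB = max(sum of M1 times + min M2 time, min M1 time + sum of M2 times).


LB1 = sum(M1 times) + min(M2 times) = 26 + 2 = 28
LB2 = min(M1 times) + sum(M2 times) = 1 + 26 = 27
Lower bound = max(LB1, LB2) = max(28, 27) = 28

28


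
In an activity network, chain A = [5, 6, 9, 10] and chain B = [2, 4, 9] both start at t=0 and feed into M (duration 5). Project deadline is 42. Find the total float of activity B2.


Forward pass: ES(B2) = sum of predecessors on chain B = 2
EF = ES + duration = 2 + 4 = 6
Backward pass: LF(M) = deadline = 42; LS(M) = 42 - 5 = 37
LF(B2) = LS(M) - sum(successors on chain B) = 37 - 9 = 28
LS = LF - duration = 28 - 4 = 24
Total float = LS - ES = 24 - 2 = 22

22


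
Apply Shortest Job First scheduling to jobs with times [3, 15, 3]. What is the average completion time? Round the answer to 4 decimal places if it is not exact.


SJF order (ascending): [3, 3, 15]
Completion times:
  Job 1: burst=3, C=3
  Job 2: burst=3, C=6
  Job 3: burst=15, C=21
Average completion = 30/3 = 10.0

10.0


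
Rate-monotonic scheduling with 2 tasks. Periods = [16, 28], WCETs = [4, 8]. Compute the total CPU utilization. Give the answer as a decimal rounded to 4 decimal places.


Compute individual utilizations (exact fractions):
  Task 1: C/T = 4/16 = 1/4 (approx. 0.25)
  Task 2: C/T = 8/28 = 2/7 (approx. 0.2857)
Total utilization U = 1/4 + 2/7 = 15/28
Rounded to 4 decimal places: U = 0.5357
RM (Liu & Layland) bound for 2 tasks = 0.828427; compare with U = 15/28 (approx. 0.535714)
U <= bound, so schedulable by RM sufficient condition.

0.5357


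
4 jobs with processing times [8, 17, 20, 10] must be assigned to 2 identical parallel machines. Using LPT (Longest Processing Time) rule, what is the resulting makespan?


Sort jobs in decreasing order (LPT): [20, 17, 10, 8]
Assign each job to the least loaded machine:
  Machine 1: jobs [20, 8], load = 28
  Machine 2: jobs [17, 10], load = 27
Makespan = max load = 28

28


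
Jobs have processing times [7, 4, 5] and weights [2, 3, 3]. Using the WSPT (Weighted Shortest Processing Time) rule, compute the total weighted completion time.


Compute p/w ratios and sort ascending (WSPT): [(4, 3), (5, 3), (7, 2)]
Compute weighted completion times:
  Job (p=4,w=3): C=4, w*C=3*4=12
  Job (p=5,w=3): C=9, w*C=3*9=27
  Job (p=7,w=2): C=16, w*C=2*16=32
Total weighted completion time = 71

71


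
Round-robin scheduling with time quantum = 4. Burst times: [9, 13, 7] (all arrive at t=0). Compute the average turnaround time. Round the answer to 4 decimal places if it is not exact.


Time quantum = 4
Execution trace:
  J1 runs 4 units, time = 4
  J2 runs 4 units, time = 8
  J3 runs 4 units, time = 12
  J1 runs 4 units, time = 16
  J2 runs 4 units, time = 20
  J3 runs 3 units, time = 23
  J1 runs 1 units, time = 24
  J2 runs 4 units, time = 28
  J2 runs 1 units, time = 29
Finish times: [24, 29, 23]
Average turnaround = 76/3 = 25.3333

25.3333


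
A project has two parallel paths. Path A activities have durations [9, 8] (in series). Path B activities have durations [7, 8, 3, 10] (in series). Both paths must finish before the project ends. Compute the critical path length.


Path A total = 9 + 8 = 17
Path B total = 7 + 8 + 3 + 10 = 28
Critical path = longest path = max(17, 28) = 28

28
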